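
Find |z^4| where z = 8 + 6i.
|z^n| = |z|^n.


|z| = sqrt(64+36) = sqrt(100) = 10
|z^4| = |z|^4 = 10^4 = 10000

|z^4| = 10000


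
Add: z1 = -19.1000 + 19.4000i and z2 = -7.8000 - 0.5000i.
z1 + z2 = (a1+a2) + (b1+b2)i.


Real: -19.1 - 7.8 = -26.9
Imag: 19.4 - 0.5 = 18.9

-26.9000 + 18.9000i


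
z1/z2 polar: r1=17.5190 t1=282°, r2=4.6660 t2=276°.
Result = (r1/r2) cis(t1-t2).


r = 17.5190 / 4.6660 = 3.7546
theta = 282° - 276° = 6° = 6° (mod 360)

3.7546 cis(6°)


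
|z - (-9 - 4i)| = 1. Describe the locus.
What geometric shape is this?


|z - z0| = r is a circle with center z0 and radius r.
Center = (-9, -4), radius = 1

Circle with center (-9, -4) and radius 1


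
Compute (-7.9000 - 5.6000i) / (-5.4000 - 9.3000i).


Conjugate of z2 = -5.4000 + 9.3000i
Numerator: (-7.9000 - 5.6000i)(-5.4000 + 9.3000i) = 94.7400 - 43.2300i
Denominator: (-5.4)^2 + (-9.3)^2 = 115.65
Result = (94.7400 - 43.2300i)/115.65

0.8192 - 0.3738i


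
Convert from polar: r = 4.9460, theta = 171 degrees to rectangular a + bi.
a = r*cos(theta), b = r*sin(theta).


a = 4.9460*cos(171°) = 4.9460*(-0.98769) = -4.8851
b = 4.9460*sin(171°) = 4.9460*0.15643 = 0.7737

-4.8851 + 0.7737i


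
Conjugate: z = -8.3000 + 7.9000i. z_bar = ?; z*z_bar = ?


z_bar = -8.3000 - 7.9000i
z*z_bar = (-8.3)^2 + 7.9^2 = 68.89 + 62.41 = 131.3

z_bar = -8.3000 - 7.9000i, z*z_bar = 131.3


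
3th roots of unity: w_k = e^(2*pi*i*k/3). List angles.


The 3th roots of unity are cis(360k/3°) for k=0..2
Angle step = 360/3 = 120°
Primitive root: cis(120°)
Primitive root = -0.5000 + 0.8660i

3 roots at angles: 0°, 120°, 240°


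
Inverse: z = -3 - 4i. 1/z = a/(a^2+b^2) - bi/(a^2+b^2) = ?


|z|^2 = 9+16 = 25
1/z = (-3 + 4i)/25

1/z = -0.1200 + 0.1600i


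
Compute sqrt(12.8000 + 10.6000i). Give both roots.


|z| = sqrt(163.84+112.36) = 16.6193
sqrt((|z|+a)/2) = sqrt((16.6193+12.8)/2) = sqrt(14.7096) = 3.8353
sqrt((|z|-a)/2) = sqrt((16.6193-12.8)/2) = sqrt(1.9096) = 1.3819

±(3.8353 + 1.3819i) i.e. 3.8353 + 1.3819i and -3.8353 - 1.3819i


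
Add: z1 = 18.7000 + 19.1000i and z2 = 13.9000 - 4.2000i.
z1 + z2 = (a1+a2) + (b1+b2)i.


Real: 18.7 + 13.9 = 32.6
Imag: 19.1 - 4.2 = 14.9

32.6000 + 14.9000i


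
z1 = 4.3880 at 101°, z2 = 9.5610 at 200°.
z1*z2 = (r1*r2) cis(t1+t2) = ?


r = 4.3880 * 9.5610 = 41.9537
theta = 101° + 200° = 301° = 301° (mod 360)

41.9537 cis(301°)


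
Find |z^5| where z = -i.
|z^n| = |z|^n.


|z| = sqrt(0+1) = sqrt(1) = 1
|z^5| = |z|^5 = 1^5 = 1

|z^5| = 1


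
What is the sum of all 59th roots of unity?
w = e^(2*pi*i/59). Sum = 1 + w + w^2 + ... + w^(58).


The sum of all 59th roots of unity is 0.
Geometric series: (1 - w^59)/(1 - w) = (1-1)/(1-w) = 0 since w^59 = 1, w ≠ 1.
Alternatively: coefficient of z^58 in z^59 - 1 is 0.

0


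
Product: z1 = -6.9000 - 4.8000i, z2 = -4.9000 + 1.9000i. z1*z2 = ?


Real = -6.9*(-4.9) - (-4.8)*1.9 = 33.81 - (-9.12) = 42.93
Imag = -6.9*1.9 - (4.9)*(-4.8) = -13.11 + 23.52 = 10.41

42.9300 + 10.4100i


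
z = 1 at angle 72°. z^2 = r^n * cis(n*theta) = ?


r^2 = 1^2 = 1
n*theta = 2*72° = 144° = 144° (mod 360)
a = 1*cos(144°) = -0.8090
b = 1*sin(144°) = 0.5878

1 cis(144°) = -0.8090 + 0.5878i


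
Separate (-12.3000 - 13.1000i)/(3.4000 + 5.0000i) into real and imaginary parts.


Multiply by conjugate: (-12.3000 - 13.1000i)(3.4000 - 5.0000i) / (3.4^2 + 5^2)
Numerator real = -12.3*3.4 - (13.1)*5 = -107.32
Numerator imag = -13.1*3.4 - (-12.3)*5 = 16.96
Denominator = 36.56
Re(z) = -107.32/36.56 = -2.9354
Im(z) = 16.96/36.56 = 0.4639

Re(z) = -2.9354, Im(z) = 0.4639


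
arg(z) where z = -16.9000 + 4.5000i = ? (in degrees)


Re = -16.9, Im = 4.5
arg = atan2(4.5, -16.9) = 165.0897 degrees

arg(z) = 165.0897 degrees


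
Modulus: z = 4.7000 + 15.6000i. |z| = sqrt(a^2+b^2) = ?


|z| = sqrt(4.7^2 + 15.6^2) = sqrt(22.09 + 243.36) = sqrt(265.45) = 16.2926

|z| = 16.2926


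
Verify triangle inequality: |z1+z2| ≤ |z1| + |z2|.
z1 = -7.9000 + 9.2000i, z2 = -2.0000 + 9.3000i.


|z1| = sqrt((-7.9)^2 + 9.2^2) = sqrt(147.05) = 12.1264
|z2| = sqrt((-2)^2 + 9.3^2) = sqrt(90.49) = 9.5126
z1+z2 = -9.9000 + 18.5000i
|z1+z2| = sqrt(440.26) = 20.9824
|z1|+|z2| = 12.1264 + 9.5126 = 21.6390

|z1+z2| = 20.9824 ≤ |z1|+|z2| = 21.6390 (verified)


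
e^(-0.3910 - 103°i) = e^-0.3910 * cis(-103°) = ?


e^-0.3910 = 0.67638
cos(-103°) = -0.225
sin(-103°) = -0.97437
Real = 0.67638*(-0.225) = -0.1522
Imag = 0.67638*(-0.97437) = -0.6590

-0.1522 - 0.6590i


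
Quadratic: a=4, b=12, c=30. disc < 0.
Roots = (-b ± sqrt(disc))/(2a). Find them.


disc = 12^2 - 4*4*30 = 144 - 480 = -336
sqrt(|disc|) = sqrt(336) = 18.3303
Real part = -12/(2*4) = -1.5000
Imag part = 18.3303/(2*4) = 2.2913

-1.5000 ± 2.2913i


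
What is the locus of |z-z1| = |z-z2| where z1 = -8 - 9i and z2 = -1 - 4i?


Equal distances means the locus is the perpendicular bisector of z1 and z2.
Midpoint = ((-8+(-1))/2, (-9+(-4))/2) = (-4.5000, -6.5000)

Perpendicular bisector through (-4.5000, -6.5000)


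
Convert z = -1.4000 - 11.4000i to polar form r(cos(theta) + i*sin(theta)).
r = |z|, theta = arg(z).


r = sqrt(1.96+129.96) = sqrt(131.92) = 11.4856
theta = atan2(-11.4, -1.4) = -97.0013 degrees

r = 11.4856, theta = -97.0013 degrees


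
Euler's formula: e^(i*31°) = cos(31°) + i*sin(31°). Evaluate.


cos(31°) = 0.8572
sin(31°) = 0.5150

e^(i*31°) = 0.8572 + 0.5150i


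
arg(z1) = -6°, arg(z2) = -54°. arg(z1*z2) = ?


arg(z1*z2) = -6° - 54° = -60°
Normalized to (-180°, 180°]: -60°

-60°


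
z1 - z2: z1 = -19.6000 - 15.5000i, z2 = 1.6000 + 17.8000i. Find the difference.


Real: -19.6 - 1.6 = -21.2
Imag: -15.5 - 17.8 = -33.3

-21.2000 - 33.3000i


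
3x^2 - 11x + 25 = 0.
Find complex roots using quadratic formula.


disc = (-11)^2 - 4*3*25 = 121 - 300 = -179
sqrt(|disc|) = sqrt(179) = 13.3791
Real part = 11/(2*3) = 1.8333
Imag part = 13.3791/(2*3) = 2.2298

1.8333 ± 2.2298i


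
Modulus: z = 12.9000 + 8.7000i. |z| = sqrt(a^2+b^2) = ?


|z| = sqrt(12.9^2 + 8.7^2) = sqrt(166.41 + 75.69) = sqrt(242.1) = 15.5596

|z| = 15.5596


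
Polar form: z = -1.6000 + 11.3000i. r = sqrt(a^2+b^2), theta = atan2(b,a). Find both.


r = sqrt(2.56+127.69) = sqrt(130.25) = 11.4127
theta = atan2(11.3, -1.6) = 98.0591 degrees

r = 11.4127, theta = 98.0591 degrees


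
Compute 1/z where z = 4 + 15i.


|z|^2 = 16+225 = 241
1/z = (4 - 15i)/241

1/z = 0.0166 - 0.0622i


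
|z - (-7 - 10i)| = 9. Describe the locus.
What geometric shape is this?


|z - z0| = r is a circle with center z0 and radius r.
Center = (-7, -10), radius = 9

Circle with center (-7, -10) and radius 9


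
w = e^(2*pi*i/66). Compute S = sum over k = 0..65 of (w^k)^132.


The roots are w_k = w^k with w = e^(2*pi*i/66), and (w^k)^132 = (w^132)^k.
So S = 1 + u + u^2 + ... + u^(65) with u = w^132.
132 = 2*66 + 0, so 132 is a multiple of 66 and u = (w^66)^2 = 1.
Every one of the 66 terms equals 1: S = 66

S = 66


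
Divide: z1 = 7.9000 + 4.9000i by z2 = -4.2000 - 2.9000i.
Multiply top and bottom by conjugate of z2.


Conjugate of z2 = -4.2000 + 2.9000i
Numerator: (7.9000 + 4.9000i)(-4.2000 + 2.9000i) = -47.3900 + 2.3300i
Denominator: (-4.2)^2 + (-2.9)^2 = 26.05
Result = (-47.3900 + 2.3300i)/26.05

-1.8192 + 0.0894i


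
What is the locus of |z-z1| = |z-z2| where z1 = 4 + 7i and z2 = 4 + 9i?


Equal distances means the locus is the perpendicular bisector of z1 and z2.
Midpoint = ((4+4)/2, (7+9)/2) = (4.0000, 8.0000)

Perpendicular bisector through (4.0000, 8.0000)


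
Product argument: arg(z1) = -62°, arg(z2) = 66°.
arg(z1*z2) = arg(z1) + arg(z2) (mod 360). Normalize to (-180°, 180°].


arg(z1*z2) = -62° + 66° = 4°
Normalized to (-180°, 180°]: 4°

4°


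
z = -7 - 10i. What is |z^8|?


|z| = sqrt(49+100) = sqrt(149) = 12.2066
|z^8| = |z|^8 = (sqrt(149))^8 = 149^4 = 492884401

|z^8| = 492884401


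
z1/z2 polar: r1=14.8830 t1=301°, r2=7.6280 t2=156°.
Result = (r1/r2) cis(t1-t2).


r = 14.8830 / 7.6280 = 1.9511
theta = 301° - 156° = 145° = 145° (mod 360)

1.9511 cis(145°)


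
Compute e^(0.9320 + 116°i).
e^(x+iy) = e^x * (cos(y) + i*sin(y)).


e^0.9320 = 2.5396
cos(116°) = -0.43837
sin(116°) = 0.8988
Real = 2.5396*(-0.43837) = -1.1133
Imag = 2.5396*0.8988 = 2.2826

-1.1133 + 2.2826i


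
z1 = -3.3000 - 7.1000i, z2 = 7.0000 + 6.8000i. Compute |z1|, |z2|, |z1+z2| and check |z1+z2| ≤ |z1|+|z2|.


|z1| = sqrt((-3.3)^2 + (-7.1)^2) = sqrt(61.3) = 7.8294
|z2| = sqrt(7^2 + 6.8^2) = sqrt(95.24) = 9.7591
z1+z2 = 3.7000 - 0.3000i
|z1+z2| = sqrt(13.78) = 3.7121
|z1|+|z2| = 7.8294 + 9.7591 = 17.5885

|z1+z2| = 3.7121 ≤ |z1|+|z2| = 17.5885 (verified)


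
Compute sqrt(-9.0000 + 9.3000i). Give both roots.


|z| = sqrt(81+86.49) = 12.9418
sqrt((|z|+a)/2) = sqrt((12.9418+(-9))/2) = sqrt(1.9709) = 1.4039
sqrt((|z|-a)/2) = sqrt((12.9418-(-9))/2) = sqrt(10.9709) = 3.3122

±(1.4039 + 3.3122i) i.e. 1.4039 + 3.3122i and -1.4039 - 3.3122i


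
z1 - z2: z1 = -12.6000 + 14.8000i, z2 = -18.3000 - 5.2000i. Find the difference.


Real: -12.6 + 18.3 = 5.7
Imag: 14.8 + 5.2 = 20

5.7000 + 20.0000i


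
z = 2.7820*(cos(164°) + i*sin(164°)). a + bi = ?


a = 2.7820*cos(164°) = 2.7820*(-0.96126) = -2.6742
b = 2.7820*sin(164°) = 2.7820*0.27564 = 0.7668

-2.6742 + 0.7668i


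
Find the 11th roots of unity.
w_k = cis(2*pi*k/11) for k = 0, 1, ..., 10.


The 11th roots of unity are cis(360k/11°) for k=0..10
Angle step = 360/11 = 32.7273°
Primitive root: cis(32.7273°)
Primitive root = 0.8413 + 0.5406i

11 roots at angles: 0°, 32.7273°, 65.4545°, 98.1818°, 130.9091°, 163.6364°, 196.3636°, 229.0909°, 261.8182°, 294.5455°, 327.2727°


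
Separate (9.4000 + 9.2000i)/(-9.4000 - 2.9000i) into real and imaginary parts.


Multiply by conjugate: (9.4000 + 9.2000i)(-9.4000 + 2.9000i) / ((-9.4)^2 + (-2.9)^2)
Numerator real = 9.4*(-9.4) + 9.2*(-2.9) = -115.04
Numerator imag = 9.2*(-9.4) - 9.4*(-2.9) = -59.22
Denominator = 96.77
Re(z) = -115.04/96.77 = -1.1888
Im(z) = -59.22/96.77 = -0.6120

Re(z) = -1.1888, Im(z) = -0.6120


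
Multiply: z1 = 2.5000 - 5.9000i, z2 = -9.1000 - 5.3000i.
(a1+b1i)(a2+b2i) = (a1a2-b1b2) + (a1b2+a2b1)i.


Real = 2.5*(-9.1) - (-5.9)*(-5.3) = -22.75 - 31.27 = -54.02
Imag = 2.5*(-5.3) - (9.1)*(-5.9) = -13.25 + 53.69 = 40.44

-54.0200 + 40.4400i


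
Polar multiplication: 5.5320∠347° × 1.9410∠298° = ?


r = 5.5320 * 1.9410 = 10.7376
theta = 347° + 298° = 645° = 285° (mod 360)

10.7376 cis(285°)


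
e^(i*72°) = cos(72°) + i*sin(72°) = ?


cos(72°) = 0.3090
sin(72°) = 0.9511

e^(i*72°) = 0.3090 + 0.9511i


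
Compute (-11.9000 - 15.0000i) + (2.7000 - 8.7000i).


Real: -11.9 + 2.7 = -9.2
Imag: -15 - 8.7 = -23.7

-9.2000 - 23.7000i


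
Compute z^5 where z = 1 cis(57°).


r^5 = 1^5 = 1
n*theta = 5*57° = 285° = 285° (mod 360)
a = 1*cos(285°) = 0.2588
b = 1*sin(285°) = -0.9659

1 cis(285°) = 0.2588 - 0.9659i


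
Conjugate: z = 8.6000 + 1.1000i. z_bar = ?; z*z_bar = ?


z_bar = 8.6000 - 1.1000i
z*z_bar = 8.6^2 + 1.1^2 = 73.96 + 1.21 = 75.17

z_bar = 8.6000 - 1.1000i, z*z_bar = 75.17


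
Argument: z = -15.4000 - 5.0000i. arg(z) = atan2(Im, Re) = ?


Re = -15.4, Im = -5
arg = atan2(-5, -15.4) = -162.0127 degrees

arg(z) = -162.0127 degrees


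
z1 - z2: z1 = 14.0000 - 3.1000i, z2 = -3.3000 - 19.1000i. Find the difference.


Real: 14 + 3.3 = 17.3
Imag: -3.1 + 19.1 = 16

17.3000 + 16.0000i


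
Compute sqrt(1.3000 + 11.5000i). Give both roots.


|z| = sqrt(1.69+132.25) = 11.5732
sqrt((|z|+a)/2) = sqrt((11.5732+1.3)/2) = sqrt(6.4366) = 2.5370
sqrt((|z|-a)/2) = sqrt((11.5732-1.3)/2) = sqrt(5.1366) = 2.2664

±(2.5370 + 2.2664i) i.e. 2.5370 + 2.2664i and -2.5370 - 2.2664i


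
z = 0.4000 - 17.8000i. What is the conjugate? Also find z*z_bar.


z_bar = 0.4000 + 17.8000i
z*z_bar = 0.4^2 + (-17.8)^2 = 0.16 + 316.84 = 317

z_bar = 0.4000 + 17.8000i, z*z_bar = 317


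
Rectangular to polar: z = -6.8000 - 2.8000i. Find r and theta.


r = sqrt(46.24+7.84) = sqrt(54.08) = 7.3539
theta = atan2(-2.8, -6.8) = -157.6199 degrees

r = 7.3539, theta = -157.6199 degrees


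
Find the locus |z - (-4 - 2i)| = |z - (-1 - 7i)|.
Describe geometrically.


Equal distances means the locus is the perpendicular bisector of z1 and z2.
Midpoint = ((-4+(-1))/2, (-2+(-7))/2) = (-2.5000, -4.5000)

Perpendicular bisector through (-2.5000, -4.5000)


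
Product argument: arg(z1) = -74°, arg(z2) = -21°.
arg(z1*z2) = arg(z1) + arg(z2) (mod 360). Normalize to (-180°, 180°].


arg(z1*z2) = -74° - 21° = -95°
Normalized to (-180°, 180°]: -95°

-95°


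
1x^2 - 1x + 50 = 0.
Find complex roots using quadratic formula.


disc = (-1)^2 - 4*1*50 = 1 - 200 = -199
sqrt(|disc|) = sqrt(199) = 14.1067
Real part = 1/(2*1) = 0.5000
Imag part = 14.1067/(2*1) = 7.0534

0.5000 ± 7.0534i


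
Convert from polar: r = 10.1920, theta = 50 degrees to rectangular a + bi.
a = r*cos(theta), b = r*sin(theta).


a = 10.1920*cos(50°) = 10.1920*0.64279 = 6.5513
b = 10.1920*sin(50°) = 10.1920*0.76604 = 7.8075

6.5513 + 7.8075i


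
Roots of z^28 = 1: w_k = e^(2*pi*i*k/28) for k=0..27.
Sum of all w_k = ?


The sum of all 28th roots of unity is 0.
Geometric series: (1 - w^28)/(1 - w) = (1-1)/(1-w) = 0 since w^28 = 1, w ≠ 1.
Alternatively: coefficient of z^27 in z^28 - 1 is 0.

0


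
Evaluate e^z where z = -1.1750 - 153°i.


e^-1.1750 = 0.30882
cos(-153°) = -0.891
sin(-153°) = -0.454
Real = 0.30882*(-0.891) = -0.2752
Imag = 0.30882*(-0.454) = -0.1402

-0.2752 - 0.1402i


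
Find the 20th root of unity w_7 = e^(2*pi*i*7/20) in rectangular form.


Angle = 360*7/20 = 126°
a = cos(126°) = -0.5878
b = sin(126°) = 0.8090

-0.5878 + 0.8090i


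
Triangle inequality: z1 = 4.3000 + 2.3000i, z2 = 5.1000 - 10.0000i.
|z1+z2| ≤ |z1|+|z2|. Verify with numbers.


|z1| = sqrt(4.3^2 + 2.3^2) = sqrt(23.78) = 4.8765
|z2| = sqrt(5.1^2 + (-10)^2) = sqrt(126.01) = 11.2254
z1+z2 = 9.4000 - 7.7000i
|z1+z2| = sqrt(147.65) = 12.1511
|z1|+|z2| = 4.8765 + 11.2254 = 16.1019

|z1+z2| = 12.1511 ≤ |z1|+|z2| = 16.1019 (verified)


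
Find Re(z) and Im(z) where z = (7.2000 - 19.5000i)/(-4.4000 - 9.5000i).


Multiply by conjugate: (7.2000 - 19.5000i)(-4.4000 + 9.5000i) / ((-4.4)^2 + (-9.5)^2)
Numerator real = 7.2*(-4.4) - (19.5)*(-9.5) = 153.57
Numerator imag = -19.5*(-4.4) - 7.2*(-9.5) = 154.2
Denominator = 109.61
Re(z) = 153.57/109.61 = 1.4011
Im(z) = 154.2/109.61 = 1.4068

Re(z) = 1.4011, Im(z) = 1.4068


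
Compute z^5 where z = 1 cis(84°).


r^5 = 1^5 = 1
n*theta = 5*84° = 420° = 60° (mod 360)
a = 1*cos(60°) = 0.5000
b = 1*sin(60°) = 0.8660

1 cis(60°) = 0.5000 + 0.8660i


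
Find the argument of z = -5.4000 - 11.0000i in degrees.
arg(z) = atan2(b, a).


Re = -5.4, Im = -11
arg = atan2(-11, -5.4) = -116.1468 degrees

arg(z) = -116.1468 degrees


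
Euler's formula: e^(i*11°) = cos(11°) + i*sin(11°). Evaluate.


cos(11°) = 0.9816
sin(11°) = 0.1908

e^(i*11°) = 0.9816 + 0.1908i


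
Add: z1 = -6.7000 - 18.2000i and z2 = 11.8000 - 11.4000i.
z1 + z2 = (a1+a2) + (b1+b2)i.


Real: -6.7 + 11.8 = 5.1
Imag: -18.2 - 11.4 = -29.6

5.1000 - 29.6000i


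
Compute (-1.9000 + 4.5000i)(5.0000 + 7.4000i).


Real = -1.9*5 - 4.5*7.4 = -9.5 - 33.3 = -42.8
Imag = -1.9*7.4 + 5*4.5 = -14.06 + 22.5 = 8.44

-42.8000 + 8.4400i


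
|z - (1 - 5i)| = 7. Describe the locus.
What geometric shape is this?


|z - z0| = r is a circle with center z0 and radius r.
Center = (1, -5), radius = 7

Circle with center (1, -5) and radius 7


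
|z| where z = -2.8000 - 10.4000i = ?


|z| = sqrt((-2.8)^2 + (-10.4)^2) = sqrt(7.84 + 108.16) = sqrt(116) = 10.7703

|z| = 10.7703


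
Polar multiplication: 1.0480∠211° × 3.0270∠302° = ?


r = 1.0480 * 3.0270 = 3.1723
theta = 211° + 302° = 513° = 153° (mod 360)

3.1723 cis(153°)


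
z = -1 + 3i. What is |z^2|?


|z| = sqrt(1+9) = sqrt(10) = 3.1623
|z^2| = |z|^2 = (sqrt(10))^2 = 10

|z^2| = 10


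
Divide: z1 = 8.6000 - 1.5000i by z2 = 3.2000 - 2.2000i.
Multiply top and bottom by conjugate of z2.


Conjugate of z2 = 3.2000 + 2.2000i
Numerator: (8.6000 - 1.5000i)(3.2000 + 2.2000i) = 30.8200 + 14.1200i
Denominator: 3.2^2 + (-2.2)^2 = 15.08
Result = (30.8200 + 14.1200i)/15.08

2.0438 + 0.9363i


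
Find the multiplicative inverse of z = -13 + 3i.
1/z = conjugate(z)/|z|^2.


|z|^2 = 169+9 = 178
1/z = (-13 - 3i)/178

1/z = -0.0730 - 0.0169i


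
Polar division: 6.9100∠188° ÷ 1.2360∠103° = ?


r = 6.9100 / 1.2360 = 5.5906
theta = 188° - 103° = 85° = 85° (mod 360)

5.5906 cis(85°)


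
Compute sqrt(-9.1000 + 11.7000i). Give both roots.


|z| = sqrt(82.81+136.89) = 14.8223
sqrt((|z|+a)/2) = sqrt((14.8223+(-9.1))/2) = sqrt(2.8611) = 1.6915
sqrt((|z|-a)/2) = sqrt((14.8223-(-9.1))/2) = sqrt(11.9611) = 3.4585

±(1.6915 + 3.4585i) i.e. 1.6915 + 3.4585i and -1.6915 - 3.4585i


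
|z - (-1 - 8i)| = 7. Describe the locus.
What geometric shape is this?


|z - z0| = r is a circle with center z0 and radius r.
Center = (-1, -8), radius = 7

Circle with center (-1, -8) and radius 7


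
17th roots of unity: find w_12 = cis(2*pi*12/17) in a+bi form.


Angle = 360*12/17 = 254.1176°
a = cos(254.1176°) = -0.2737
b = sin(254.1176°) = -0.9618

-0.2737 - 0.9618i


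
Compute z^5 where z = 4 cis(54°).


r^5 = 4^5 = 1024
n*theta = 5*54° = 270° = 270° (mod 360)
a = 1024*cos(270°) = 0
b = 1024*sin(270°) = -1024.0000

1024 cis(270°) = 0 - 1024.0000i


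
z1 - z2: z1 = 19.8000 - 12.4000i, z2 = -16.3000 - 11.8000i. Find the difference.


Real: 19.8 + 16.3 = 36.1
Imag: -12.4 + 11.8 = -0.6

36.1000 - 0.6000i


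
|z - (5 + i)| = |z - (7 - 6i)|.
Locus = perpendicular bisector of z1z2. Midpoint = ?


Equal distances means the locus is the perpendicular bisector of z1 and z2.
Midpoint = ((5+7)/2, (1+(-6))/2) = (6.0000, -2.5000)

Perpendicular bisector through (6.0000, -2.5000)


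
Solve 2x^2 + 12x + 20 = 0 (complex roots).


disc = 12^2 - 4*2*20 = 144 - 160 = -16
sqrt(|disc|) = sqrt(16) = 4.0000
Real part = -12/(2*2) = -3.0000
Imag part = 4.0000/(2*2) = 1.0000

-3.0000 ± 1.0000i


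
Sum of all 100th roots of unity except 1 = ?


With w = e^(2*pi*i/100), all 100 of the 100th roots of unity w^0 = 1, w, ..., w^(99) sum to 0: 1 + w + ... + w^(99) = (1 - w^100)/(1 - w) = 0 since w^100 = 1, w ≠ 1.
Removing the root 1: w + w^2 + ... + w^(99) = 0 - 1 = -1

Sum = -1


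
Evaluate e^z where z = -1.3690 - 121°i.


e^-1.3690 = 0.25436
cos(-121°) = -0.515
sin(-121°) = -0.8572
Real = 0.25436*(-0.515) = -0.1310
Imag = 0.25436*(-0.8572) = -0.2180

-0.1310 - 0.2180i


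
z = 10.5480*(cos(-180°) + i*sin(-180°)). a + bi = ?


a = 10.5480*cos(-180°) = 10.5480*(-1) = -10.5480
b = 10.5480*sin(-180°) = 10.5480*0 = 0

-10.5480 + 0i


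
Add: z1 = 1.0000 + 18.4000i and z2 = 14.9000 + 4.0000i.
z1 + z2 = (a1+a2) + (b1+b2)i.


Real: 1 + 14.9 = 15.9
Imag: 18.4 + 4 = 22.4

15.9000 + 22.4000i


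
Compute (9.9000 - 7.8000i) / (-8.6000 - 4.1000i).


Conjugate of z2 = -8.6000 + 4.1000i
Numerator: (9.9000 - 7.8000i)(-8.6000 + 4.1000i) = -53.1600 + 107.6700i
Denominator: (-8.6)^2 + (-4.1)^2 = 90.77
Result = (-53.1600 + 107.6700i)/90.77

-0.5857 + 1.1862i


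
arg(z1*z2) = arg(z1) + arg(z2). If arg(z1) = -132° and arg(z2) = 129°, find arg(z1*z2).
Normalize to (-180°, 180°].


arg(z1*z2) = -132° + 129° = -3°
Normalized to (-180°, 180°]: -3°

-3°


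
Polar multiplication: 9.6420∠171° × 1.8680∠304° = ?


r = 9.6420 * 1.8680 = 18.0113
theta = 171° + 304° = 475° = 115° (mod 360)

18.0113 cis(115°)


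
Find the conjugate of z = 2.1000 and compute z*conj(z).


z_bar = 2.1000
z*z_bar = 2.1^2 + 0^2 = 4.41 + 0 = 4.41

z_bar = 2.1000, z*z_bar = 4.41


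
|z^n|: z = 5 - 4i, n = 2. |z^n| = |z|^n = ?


|z| = sqrt(25+16) = sqrt(41) = 6.4031
|z^2| = |z|^2 = (sqrt(41))^2 = 41

|z^2| = 41


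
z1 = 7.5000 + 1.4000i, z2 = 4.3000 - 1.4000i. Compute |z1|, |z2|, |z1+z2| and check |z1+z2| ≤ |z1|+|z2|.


|z1| = sqrt(7.5^2 + 1.4^2) = sqrt(58.21) = 7.6295
|z2| = sqrt(4.3^2 + (-1.4)^2) = sqrt(20.45) = 4.5222
z1+z2 = 11.8000
|z1+z2| = sqrt(139.24) = 11.8000
|z1|+|z2| = 7.6295 + 4.5222 = 12.1517

|z1+z2| = 11.8000 ≤ |z1|+|z2| = 12.1517 (verified)


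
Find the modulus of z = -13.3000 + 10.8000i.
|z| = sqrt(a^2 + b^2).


|z| = sqrt((-13.3)^2 + 10.8^2) = sqrt(176.89 + 116.64) = sqrt(293.53) = 17.1327

|z| = 17.1327


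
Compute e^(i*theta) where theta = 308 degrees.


cos(308°) = 0.6157
sin(308°) = -0.7880

e^(i*308°) = 0.6157 - 0.7880i


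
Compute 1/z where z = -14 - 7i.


|z|^2 = 196+49 = 245
1/z = (-14 + 7i)/245

1/z = -0.0571 + 0.0286i


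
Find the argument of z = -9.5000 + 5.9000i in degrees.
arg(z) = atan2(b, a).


Re = -9.5, Im = 5.9
arg = atan2(5.9, -9.5) = 148.1575 degrees

arg(z) = 148.1575 degrees


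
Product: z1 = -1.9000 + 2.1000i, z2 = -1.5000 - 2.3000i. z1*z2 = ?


Real = -1.9*(-1.5) - 2.1*(-2.3) = 2.85 - (-4.83) = 7.68
Imag = -1.9*(-2.3) - (1.5)*2.1 = 4.37 - (3.15) = 1.22

7.6800 + 1.2200i


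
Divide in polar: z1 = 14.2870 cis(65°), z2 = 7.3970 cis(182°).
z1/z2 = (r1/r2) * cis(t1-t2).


r = 14.2870 / 7.3970 = 1.9315
theta = 65° - 182° = -117° = 243° (mod 360)

1.9315 cis(243°)


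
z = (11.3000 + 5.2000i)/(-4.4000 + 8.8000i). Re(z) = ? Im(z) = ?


Multiply by conjugate: (11.3000 + 5.2000i)(-4.4000 - 8.8000i) / ((-4.4)^2 + 8.8^2)
Numerator real = 11.3*(-4.4) + 5.2*8.8 = -3.96
Numerator imag = 5.2*(-4.4) - 11.3*8.8 = -122.32
Denominator = 96.8
Re(z) = -3.96/96.8 = -0.0409
Im(z) = -122.32/96.8 = -1.2636

Re(z) = -0.0409, Im(z) = -1.2636


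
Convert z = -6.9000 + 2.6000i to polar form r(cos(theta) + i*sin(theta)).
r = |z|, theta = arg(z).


r = sqrt(47.61+6.76) = sqrt(54.37) = 7.3736
theta = atan2(2.6, -6.9) = 159.3530 degrees

r = 7.3736, theta = 159.3530 degrees


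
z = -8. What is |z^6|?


|z| = sqrt(64+0) = sqrt(64) = 8
|z^6| = |z|^6 = 8^6 = 262144

|z^6| = 262144


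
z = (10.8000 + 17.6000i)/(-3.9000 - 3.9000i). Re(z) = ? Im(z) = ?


Multiply by conjugate: (10.8000 + 17.6000i)(-3.9000 + 3.9000i) / ((-3.9)^2 + (-3.9)^2)
Numerator real = 10.8*(-3.9) + 17.6*(-3.9) = -110.76
Numerator imag = 17.6*(-3.9) - 10.8*(-3.9) = -26.52
Denominator = 30.42
Re(z) = -110.76/30.42 = -3.6410
Im(z) = -26.52/30.42 = -0.8718

Re(z) = -3.6410, Im(z) = -0.8718


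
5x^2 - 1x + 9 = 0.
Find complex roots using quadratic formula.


disc = (-1)^2 - 4*5*9 = 1 - 180 = -179
sqrt(|disc|) = sqrt(179) = 13.3791
Real part = 1/(2*5) = 0.1000
Imag part = 13.3791/(2*5) = 1.3379

0.1000 ± 1.3379i


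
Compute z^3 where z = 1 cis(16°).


r^3 = 1^3 = 1
n*theta = 3*16° = 48° = 48° (mod 360)
a = 1*cos(48°) = 0.6691
b = 1*sin(48°) = 0.7431

1 cis(48°) = 0.6691 + 0.7431i


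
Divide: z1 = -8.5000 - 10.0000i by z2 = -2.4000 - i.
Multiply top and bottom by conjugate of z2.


Conjugate of z2 = -2.4000 + i
Numerator: (-8.5000 - 10.0000i)(-2.4000 + i) = 30.4000 + 15.5000i
Denominator: (-2.4)^2 + (-1)^2 = 6.76
Result = (30.4000 + 15.5000i)/6.76

4.4970 + 2.2929i


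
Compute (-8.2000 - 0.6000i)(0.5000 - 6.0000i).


Real = -8.2*0.5 - (-0.6)*(-6) = -4.1 - 3.6 = -7.7
Imag = -8.2*(-6) + 0.5*(-0.6) = 49.2 - (0.3) = 48.9

-7.7000 + 48.9000i


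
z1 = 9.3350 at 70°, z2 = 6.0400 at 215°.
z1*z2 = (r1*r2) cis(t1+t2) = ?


r = 9.3350 * 6.0400 = 56.3834
theta = 70° + 215° = 285° = 285° (mod 360)

56.3834 cis(285°)


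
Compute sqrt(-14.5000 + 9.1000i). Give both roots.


|z| = sqrt(210.25+82.81) = 17.1190
sqrt((|z|+a)/2) = sqrt((17.1190+(-14.5))/2) = sqrt(1.3095) = 1.1443
sqrt((|z|-a)/2) = sqrt((17.1190-(-14.5))/2) = sqrt(15.8095) = 3.9761

±(1.1443 + 3.9761i) i.e. 1.1443 + 3.9761i and -1.1443 - 3.9761i


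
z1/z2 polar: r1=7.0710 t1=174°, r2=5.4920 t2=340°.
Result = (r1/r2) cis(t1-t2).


r = 7.0710 / 5.4920 = 1.2875
theta = 174° - 340° = -166° = 194° (mod 360)

1.2875 cis(194°)


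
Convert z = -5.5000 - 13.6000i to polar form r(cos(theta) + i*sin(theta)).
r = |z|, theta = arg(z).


r = sqrt(30.25+184.96) = sqrt(215.21) = 14.6700
theta = atan2(-13.6, -5.5) = -112.0190 degrees

r = 14.6700, theta = -112.0190 degrees


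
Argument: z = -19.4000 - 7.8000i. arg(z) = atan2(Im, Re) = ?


Re = -19.4, Im = -7.8
arg = atan2(-7.8, -19.4) = -158.0968 degrees

arg(z) = -158.0968 degrees


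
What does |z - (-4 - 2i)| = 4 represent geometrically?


|z - z0| = r is a circle with center z0 and radius r.
Center = (-4, -2), radius = 4

Circle with center (-4, -2) and radius 4


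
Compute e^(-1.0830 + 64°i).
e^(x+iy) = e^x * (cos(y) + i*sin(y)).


e^-1.0830 = 0.3386
cos(64°) = 0.4384
sin(64°) = 0.8988
Real = 0.3386*0.4384 = 0.1484
Imag = 0.3386*0.8988 = 0.3043

0.1484 + 0.3043i


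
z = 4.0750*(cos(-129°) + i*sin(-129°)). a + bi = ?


a = 4.0750*cos(-129°) = 4.0750*(-0.62932) = -2.5645
b = 4.0750*sin(-129°) = 4.0750*(-0.77715) = -3.1669

-2.5645 - 3.1669i


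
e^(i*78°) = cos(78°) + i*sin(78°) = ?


cos(78°) = 0.2079
sin(78°) = 0.9781

e^(i*78°) = 0.2079 + 0.9781i


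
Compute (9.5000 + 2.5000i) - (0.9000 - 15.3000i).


Real: 9.5 - 0.9 = 8.6
Imag: 2.5 + 15.3 = 17.8

8.6000 + 17.8000i


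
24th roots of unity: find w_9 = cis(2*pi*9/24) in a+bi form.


Angle = 360*9/24 = 135°
a = cos(135°) = -0.7071
b = sin(135°) = 0.7071

-0.7071 + 0.7071i


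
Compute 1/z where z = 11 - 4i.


|z|^2 = 121+16 = 137
1/z = (11 + 4i)/137

1/z = 0.0803 + 0.0292i


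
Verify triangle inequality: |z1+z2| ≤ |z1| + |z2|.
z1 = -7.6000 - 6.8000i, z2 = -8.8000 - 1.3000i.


|z1| = sqrt((-7.6)^2 + (-6.8)^2) = sqrt(104) = 10.1980
|z2| = sqrt((-8.8)^2 + (-1.3)^2) = sqrt(79.13) = 8.8955
z1+z2 = -16.4000 - 8.1000i
|z1+z2| = sqrt(334.57) = 18.2913
|z1|+|z2| = 10.1980 + 8.8955 = 19.0935

|z1+z2| = 18.2913 ≤ |z1|+|z2| = 19.0935 (verified)


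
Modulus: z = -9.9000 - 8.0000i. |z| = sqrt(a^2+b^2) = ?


|z| = sqrt((-9.9)^2 + (-8)^2) = sqrt(98.01 + 64) = sqrt(162.01) = 12.7283

|z| = 12.7283


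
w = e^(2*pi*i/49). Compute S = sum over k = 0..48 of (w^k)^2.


The roots are w_k = w^k with w = e^(2*pi*i/49), and (w^k)^2 = (w^2)^k.
So S = 1 + u + u^2 + ... + u^(48) with u = w^2.
2 = 0*49 + 2, so 2 is not a multiple of 49: u = w^2 ≠ 1 (w is a primitive 49th root), while u^49 = (w^49)^2 = 1.
Geometric series: S = (1 - u^49)/(1 - u) = (1 - 1)/(1 - u) = 0

S = 0


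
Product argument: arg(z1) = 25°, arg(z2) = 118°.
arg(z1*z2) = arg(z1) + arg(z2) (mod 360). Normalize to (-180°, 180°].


arg(z1*z2) = 25° + 118° = 143°
Normalized to (-180°, 180°]: 143°

143°


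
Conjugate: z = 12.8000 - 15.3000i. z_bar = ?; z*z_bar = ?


z_bar = 12.8000 + 15.3000i
z*z_bar = 12.8^2 + (-15.3)^2 = 163.84 + 234.09 = 397.93

z_bar = 12.8000 + 15.3000i, z*z_bar = 397.93


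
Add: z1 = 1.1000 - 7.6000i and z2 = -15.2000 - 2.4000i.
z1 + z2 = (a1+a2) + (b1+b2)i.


Real: 1.1 - 15.2 = -14.1
Imag: -7.6 - 2.4 = -10

-14.1000 - 10.0000i


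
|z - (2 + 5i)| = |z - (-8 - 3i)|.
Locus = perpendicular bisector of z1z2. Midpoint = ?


Equal distances means the locus is the perpendicular bisector of z1 and z2.
Midpoint = ((2+(-8))/2, (5+(-3))/2) = (-3.0000, 1.0000)

Perpendicular bisector through (-3.0000, 1.0000)


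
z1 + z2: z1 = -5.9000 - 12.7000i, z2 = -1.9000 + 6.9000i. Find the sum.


Real: -5.9 - 1.9 = -7.8
Imag: -12.7 + 6.9 = -5.8

-7.8000 - 5.8000i


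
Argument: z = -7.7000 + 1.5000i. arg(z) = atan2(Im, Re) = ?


Re = -7.7, Im = 1.5
arg = atan2(1.5, -7.7) = 168.9765 degrees

arg(z) = 168.9765 degrees


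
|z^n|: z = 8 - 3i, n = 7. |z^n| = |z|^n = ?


|z| = sqrt(64+9) = sqrt(73) = 8.5440
|z^7| = |z|^7 = (sqrt(73))^7 = 73^3 * sqrt(73) = 389017*sqrt(73)

|z^7| = 389017*sqrt(73) ≈ 3323762.7050


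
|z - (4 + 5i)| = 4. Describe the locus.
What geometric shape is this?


|z - z0| = r is a circle with center z0 and radius r.
Center = (4, 5), radius = 4

Circle with center (4, 5) and radius 4


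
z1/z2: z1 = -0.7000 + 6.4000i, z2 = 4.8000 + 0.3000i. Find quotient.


Conjugate of z2 = 4.8000 - 0.3000i
Numerator: (-0.7000 + 6.4000i)(4.8000 - 0.3000i) = -1.4400 + 30.9300i
Denominator: 4.8^2 + 0.3^2 = 23.13
Result = (-1.4400 + 30.9300i)/23.13

-0.0623 + 1.3372i


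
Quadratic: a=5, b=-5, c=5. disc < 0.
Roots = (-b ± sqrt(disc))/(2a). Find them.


disc = (-5)^2 - 4*5*5 = 25 - 100 = -75
sqrt(|disc|) = sqrt(75) = 8.6603
Real part = 5/(2*5) = 0.5000
Imag part = 8.6603/(2*5) = 0.8660

0.5000 ± 0.8660i


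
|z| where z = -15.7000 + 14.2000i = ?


|z| = sqrt((-15.7)^2 + 14.2^2) = sqrt(246.49 + 201.64) = sqrt(448.13) = 21.1691

|z| = 21.1691


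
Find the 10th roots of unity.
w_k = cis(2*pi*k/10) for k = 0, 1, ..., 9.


The 10th roots of unity are cis(360k/10°) for k=0..9
Angle step = 360/10 = 36°
Primitive root: cis(36°)
Primitive root = 0.8090 + 0.5878i

10 roots at angles: 0°, 36°, 72°, 108°, 144°, 180°, 216°, 252°, 288°, 324°


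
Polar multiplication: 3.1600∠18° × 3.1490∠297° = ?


r = 3.1600 * 3.1490 = 9.9508
theta = 18° + 297° = 315° = 315° (mod 360)

9.9508 cis(315°)


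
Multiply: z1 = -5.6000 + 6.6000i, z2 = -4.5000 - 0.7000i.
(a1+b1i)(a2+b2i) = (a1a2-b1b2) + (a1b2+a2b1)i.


Real = -5.6*(-4.5) - 6.6*(-0.7) = 25.2 - (-4.62) = 29.82
Imag = -5.6*(-0.7) - (4.5)*6.6 = 3.92 - (29.7) = -25.78

29.8200 - 25.7800i


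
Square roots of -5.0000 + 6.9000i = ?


|z| = sqrt(25+47.61) = 8.5212
sqrt((|z|+a)/2) = sqrt((8.5212+(-5))/2) = sqrt(1.7606) = 1.3269
sqrt((|z|-a)/2) = sqrt((8.5212-(-5))/2) = sqrt(6.7606) = 2.6001

±(1.3269 + 2.6001i) i.e. 1.3269 + 2.6001i and -1.3269 - 2.6001i


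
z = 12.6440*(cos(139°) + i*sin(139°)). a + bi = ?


a = 12.6440*cos(139°) = 12.6440*(-0.7547096) = -9.5425
b = 12.6440*sin(139°) = 12.6440*0.65606 = 8.2952

-9.5425 + 8.2952i


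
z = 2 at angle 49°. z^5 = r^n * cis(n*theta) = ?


r^5 = 2^5 = 32
n*theta = 5*49° = 245° = 245° (mod 360)
a = 32*cos(245°) = -13.5238
b = 32*sin(245°) = -29.0018

32 cis(245°) = -13.5238 - 29.0018i


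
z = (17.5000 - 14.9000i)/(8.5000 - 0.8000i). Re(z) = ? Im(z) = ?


Multiply by conjugate: (17.5000 - 14.9000i)(8.5000 + 0.8000i) / (8.5^2 + (-0.8)^2)
Numerator real = 17.5*8.5 - (14.9)*(-0.8) = 160.67
Numerator imag = -14.9*8.5 - 17.5*(-0.8) = -112.65
Denominator = 72.89
Re(z) = 160.67/72.89 = 2.2043
Im(z) = -112.65/72.89 = -1.5455

Re(z) = 2.2043, Im(z) = -1.5455


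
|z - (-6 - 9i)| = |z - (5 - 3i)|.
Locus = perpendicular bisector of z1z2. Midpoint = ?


Equal distances means the locus is the perpendicular bisector of z1 and z2.
Midpoint = ((-6+5)/2, (-9+(-3))/2) = (-0.5000, -6.0000)

Perpendicular bisector through (-0.5000, -6.0000)


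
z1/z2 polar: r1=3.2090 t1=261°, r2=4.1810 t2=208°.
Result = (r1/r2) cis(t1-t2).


r = 3.2090 / 4.1810 = 0.7675
theta = 261° - 208° = 53° = 53° (mod 360)

0.7675 cis(53°)


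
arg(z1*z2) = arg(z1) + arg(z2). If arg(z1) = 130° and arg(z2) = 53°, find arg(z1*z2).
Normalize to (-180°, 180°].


arg(z1*z2) = 130° + 53° = 183°
Normalized to (-180°, 180°]: -177°

-177°


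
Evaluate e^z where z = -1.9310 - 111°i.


e^-1.9310 = 0.1450
cos(-111°) = -0.3584
sin(-111°) = -0.9336
Real = 0.1450*(-0.3584) = -0.0520
Imag = 0.1450*(-0.9336) = -0.1354

-0.0520 - 0.1354i


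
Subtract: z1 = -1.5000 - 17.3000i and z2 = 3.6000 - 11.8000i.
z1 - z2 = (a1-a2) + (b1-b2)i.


Real: -1.5 - 3.6 = -5.1
Imag: -17.3 + 11.8 = -5.5

-5.1000 - 5.5000i


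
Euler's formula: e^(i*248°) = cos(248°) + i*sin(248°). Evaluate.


cos(248°) = -0.3746
sin(248°) = -0.9272

e^(i*248°) = -0.3746 - 0.9272i


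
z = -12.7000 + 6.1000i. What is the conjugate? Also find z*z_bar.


z_bar = -12.7000 - 6.1000i
z*z_bar = (-12.7)^2 + 6.1^2 = 161.29 + 37.21 = 198.5

z_bar = -12.7000 - 6.1000i, z*z_bar = 198.5


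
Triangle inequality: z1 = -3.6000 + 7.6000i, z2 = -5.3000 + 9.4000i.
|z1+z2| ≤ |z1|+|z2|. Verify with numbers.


|z1| = sqrt((-3.6)^2 + 7.6^2) = sqrt(70.72) = 8.4095
|z2| = sqrt((-5.3)^2 + 9.4^2) = sqrt(116.45) = 10.7912
z1+z2 = -8.9000 + 17.0000i
|z1+z2| = sqrt(368.21) = 19.1888
|z1|+|z2| = 8.4095 + 10.7912 = 19.2007

|z1+z2| = 19.1888 ≤ |z1|+|z2| = 19.2007 (verified)


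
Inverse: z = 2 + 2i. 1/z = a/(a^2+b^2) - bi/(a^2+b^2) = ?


|z|^2 = 4+4 = 8
1/z = (2 - 2i)/8

1/z = 0.2500 - 0.2500i


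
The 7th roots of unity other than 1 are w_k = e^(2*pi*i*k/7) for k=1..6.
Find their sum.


With w = e^(2*pi*i/7), all 7 of the 7th roots of unity w^0 = 1, w, ..., w^(6) sum to 0: 1 + w + ... + w^(6) = (1 - w^7)/(1 - w) = 0 since w^7 = 1, w ≠ 1.
Removing the root 1: w + w^2 + ... + w^(6) = 0 - 1 = -1

Sum = -1


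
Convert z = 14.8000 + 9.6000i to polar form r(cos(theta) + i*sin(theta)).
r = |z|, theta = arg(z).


r = sqrt(219.04+92.16) = sqrt(311.2) = 17.6409
theta = atan2(9.6, 14.8) = 32.9694 degrees

r = 17.6409, theta = 32.9694 degrees


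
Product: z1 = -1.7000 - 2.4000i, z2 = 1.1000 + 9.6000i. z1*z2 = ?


Real = -1.7*1.1 - (-2.4)*9.6 = -1.87 - (-23.04) = 21.17
Imag = -1.7*9.6 + 1.1*(-2.4) = -16.32 - (2.64) = -18.96

21.1700 - 18.9600i


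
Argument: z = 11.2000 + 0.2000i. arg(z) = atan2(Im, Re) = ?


Re = 11.2, Im = 0.2
arg = atan2(0.2, 11.2) = 1.0230 degrees

arg(z) = 1.0230 degrees


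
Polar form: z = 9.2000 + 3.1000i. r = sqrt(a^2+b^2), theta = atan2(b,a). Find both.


r = sqrt(84.64+9.61) = sqrt(94.25) = 9.7082
theta = atan2(3.1, 9.2) = 18.6216 degrees

r = 9.7082, theta = 18.6216 degrees


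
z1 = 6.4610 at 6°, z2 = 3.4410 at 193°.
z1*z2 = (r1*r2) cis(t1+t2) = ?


r = 6.4610 * 3.4410 = 22.2323
theta = 6° + 193° = 199° = 199° (mod 360)

22.2323 cis(199°)


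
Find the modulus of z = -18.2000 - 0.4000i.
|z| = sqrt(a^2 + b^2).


|z| = sqrt((-18.2)^2 + (-0.4)^2) = sqrt(331.24 + 0.16) = sqrt(331.4) = 18.2044

|z| = 18.2044


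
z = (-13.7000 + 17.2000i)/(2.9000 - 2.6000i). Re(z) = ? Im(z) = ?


Multiply by conjugate: (-13.7000 + 17.2000i)(2.9000 + 2.6000i) / (2.9^2 + (-2.6)^2)
Numerator real = -13.7*2.9 + 17.2*(-2.6) = -84.45
Numerator imag = 17.2*2.9 - (-13.7)*(-2.6) = 14.26
Denominator = 15.17
Re(z) = -84.45/15.17 = -5.5669
Im(z) = 14.26/15.17 = 0.9400

Re(z) = -5.5669, Im(z) = 0.9400


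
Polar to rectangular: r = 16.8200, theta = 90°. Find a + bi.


a = 16.8200*cos(90°) = 16.8200*0 = 0
b = 16.8200*sin(90°) = 16.8200*1 = 16.8200

0 + 16.8200i


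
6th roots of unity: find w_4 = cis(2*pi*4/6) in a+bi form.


Angle = 360*4/6 = 240°
a = cos(240°) = -0.5000
b = sin(240°) = -0.8660

-0.5000 - 0.8660i


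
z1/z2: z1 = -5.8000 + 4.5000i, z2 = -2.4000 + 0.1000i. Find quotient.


Conjugate of z2 = -2.4000 - 0.1000i
Numerator: (-5.8000 + 4.5000i)(-2.4000 - 0.1000i) = 14.3700 - 10.2200i
Denominator: (-2.4)^2 + 0.1^2 = 5.77
Result = (14.3700 - 10.2200i)/5.77

2.4905 - 1.7712i


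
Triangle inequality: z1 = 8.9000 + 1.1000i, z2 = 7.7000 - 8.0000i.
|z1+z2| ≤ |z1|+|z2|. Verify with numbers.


|z1| = sqrt(8.9^2 + 1.1^2) = sqrt(80.42) = 8.9677
|z2| = sqrt(7.7^2 + (-8)^2) = sqrt(123.29) = 11.1036
z1+z2 = 16.6000 - 6.9000i
|z1+z2| = sqrt(323.17) = 17.9769
|z1|+|z2| = 8.9677 + 11.1036 = 20.0713

|z1+z2| = 17.9769 ≤ |z1|+|z2| = 20.0713 (verified)


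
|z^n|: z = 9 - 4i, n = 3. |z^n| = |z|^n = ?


|z| = sqrt(81+16) = sqrt(97) = 9.8489
|z^3| = |z|^3 = (sqrt(97))^3 = 97*sqrt(97)

|z^3| = 97*sqrt(97) ≈ 955.3392


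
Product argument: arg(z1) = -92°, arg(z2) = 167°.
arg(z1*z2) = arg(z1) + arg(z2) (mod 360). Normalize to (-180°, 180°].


arg(z1*z2) = -92° + 167° = 75°
Normalized to (-180°, 180°]: 75°

75°


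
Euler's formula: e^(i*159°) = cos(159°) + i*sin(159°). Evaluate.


cos(159°) = -0.9336
sin(159°) = 0.3584

e^(i*159°) = -0.9336 + 0.3584i


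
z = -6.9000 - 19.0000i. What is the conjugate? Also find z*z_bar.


z_bar = -6.9000 + 19.0000i
z*z_bar = (-6.9)^2 + (-19)^2 = 47.61 + 361 = 408.61

z_bar = -6.9000 + 19.0000i, z*z_bar = 408.61


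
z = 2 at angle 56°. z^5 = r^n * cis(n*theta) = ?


r^5 = 2^5 = 32
n*theta = 5*56° = 280° = 280° (mod 360)
a = 32*cos(280°) = 5.5567
b = 32*sin(280°) = -31.5138

32 cis(280°) = 5.5567 - 31.5138i


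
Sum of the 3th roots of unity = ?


The sum of all 3th roots of unity is 0.
Geometric series: (1 - w^3)/(1 - w) = (1-1)/(1-w) = 0 since w^3 = 1, w ≠ 1.
Alternatively: coefficient of z^2 in z^3 - 1 is 0.

0


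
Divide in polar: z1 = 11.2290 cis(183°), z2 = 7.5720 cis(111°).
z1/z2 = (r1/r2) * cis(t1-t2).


r = 11.2290 / 7.5720 = 1.4830
theta = 183° - 111° = 72° = 72° (mod 360)

1.4830 cis(72°)


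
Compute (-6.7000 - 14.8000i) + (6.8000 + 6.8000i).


Real: -6.7 + 6.8 = 0.1
Imag: -14.8 + 6.8 = -8

0.1000 - 8.0000i


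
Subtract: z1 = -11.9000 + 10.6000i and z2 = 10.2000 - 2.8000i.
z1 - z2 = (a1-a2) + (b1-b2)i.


Real: -11.9 - 10.2 = -22.1
Imag: 10.6 + 2.8 = 13.4

-22.1000 + 13.4000i


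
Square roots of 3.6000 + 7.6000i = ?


|z| = sqrt(12.96+57.76) = 8.4095
sqrt((|z|+a)/2) = sqrt((8.4095+3.6)/2) = sqrt(6.0048) = 2.4505
sqrt((|z|-a)/2) = sqrt((8.4095-3.6)/2) = sqrt(2.4048) = 1.5507

±(2.4505 + 1.5507i) i.e. 2.4505 + 1.5507i and -2.4505 - 1.5507i


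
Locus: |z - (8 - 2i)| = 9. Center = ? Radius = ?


|z - z0| = r is a circle with center z0 and radius r.
Center = (8, -2), radius = 9

Circle with center (8, -2) and radius 9


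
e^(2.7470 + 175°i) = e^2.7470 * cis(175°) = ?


e^2.7470 = 15.5958
cos(175°) = -0.99619
sin(175°) = 0.08716
Real = 15.5958*(-0.99619) = -15.5364
Imag = 15.5958*0.08716 = 1.3593

-15.5364 + 1.3593i


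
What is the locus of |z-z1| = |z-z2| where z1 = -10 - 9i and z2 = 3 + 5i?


Equal distances means the locus is the perpendicular bisector of z1 and z2.
Midpoint = ((-10+3)/2, (-9+5)/2) = (-3.5000, -2.0000)

Perpendicular bisector through (-3.5000, -2.0000)


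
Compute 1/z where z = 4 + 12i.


|z|^2 = 16+144 = 160
1/z = (4 - 12i)/160

1/z = 0.0250 - 0.0750i


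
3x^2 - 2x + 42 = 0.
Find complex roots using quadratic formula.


disc = (-2)^2 - 4*3*42 = 4 - 504 = -500
sqrt(|disc|) = sqrt(500) = 22.3607
Real part = 2/(2*3) = 0.3333
Imag part = 22.3607/(2*3) = 3.7268

0.3333 ± 3.7268i


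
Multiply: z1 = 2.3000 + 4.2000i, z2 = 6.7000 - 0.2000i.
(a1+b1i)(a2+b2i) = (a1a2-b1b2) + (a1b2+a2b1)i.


Real = 2.3*6.7 - 4.2*(-0.2) = 15.41 - (-0.84) = 16.25
Imag = 2.3*(-0.2) + 6.7*4.2 = -0.46 + 28.14 = 27.68

16.2500 + 27.6800i


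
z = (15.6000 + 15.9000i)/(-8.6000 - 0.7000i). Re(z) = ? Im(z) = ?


Multiply by conjugate: (15.6000 + 15.9000i)(-8.6000 + 0.7000i) / ((-8.6)^2 + (-0.7)^2)
Numerator real = 15.6*(-8.6) + 15.9*(-0.7) = -145.29
Numerator imag = 15.9*(-8.6) - 15.6*(-0.7) = -125.82
Denominator = 74.45
Re(z) = -145.29/74.45 = -1.9515
Im(z) = -125.82/74.45 = -1.6900

Re(z) = -1.9515, Im(z) = -1.6900


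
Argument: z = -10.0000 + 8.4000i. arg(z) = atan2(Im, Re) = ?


Re = -10, Im = 8.4
arg = atan2(8.4, -10) = 139.9697 degrees

arg(z) = 139.9697 degrees


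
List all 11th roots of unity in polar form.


The 11th roots of unity are cis(360k/11°) for k=0..10
Angle step = 360/11 = 32.7273°
Primitive root: cis(32.7273°)
Primitive root = 0.8413 + 0.5406i

11 roots at angles: 0°, 32.7273°, 65.4545°, 98.1818°, 130.9091°, 163.6364°, 196.3636°, 229.0909°, 261.8182°, 294.5455°, 327.2727°


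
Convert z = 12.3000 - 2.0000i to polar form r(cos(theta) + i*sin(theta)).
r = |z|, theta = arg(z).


r = sqrt(151.29+4) = sqrt(155.29) = 12.4615
theta = atan2(-2, 12.3) = -9.2356 degrees

r = 12.4615, theta = -9.2356 degrees
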